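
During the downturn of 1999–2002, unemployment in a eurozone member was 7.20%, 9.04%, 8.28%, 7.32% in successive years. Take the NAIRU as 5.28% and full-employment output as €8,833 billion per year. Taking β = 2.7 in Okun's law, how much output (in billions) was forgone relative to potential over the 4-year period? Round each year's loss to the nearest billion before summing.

€2,557 billion

Year 1999: gap = -2.7 × (7.2 - 5.28) = -5.184%, loss ≈ 8833 × 5.184/100 ≈ 458.
Year 2000: gap = -2.7 × (9.04 - 5.28) = -10.152%, loss ≈ 8833 × 10.152/100 ≈ 897.
Year 2001: gap = -2.7 × (8.28 - 5.28) = -8.1%, loss ≈ 8833 × 8.1/100 ≈ 715.
Year 2002: gap = -2.7 × (7.32 - 5.28) = -5.508%, loss ≈ 8833 × 5.508/100 ≈ 487.
Total lost output = 458 + 897 + 715 + 487 = 2557 billion.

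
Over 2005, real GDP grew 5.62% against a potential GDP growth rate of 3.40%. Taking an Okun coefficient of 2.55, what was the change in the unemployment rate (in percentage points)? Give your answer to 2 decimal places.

-0.87 percentage points

Growth-rate Okun's law: g_Y = g_Y* - β × Δu, so Δu = (g_Y* - g_Y)/β.
Δu = (3.4 - 5.62)/2.55 = -2.22/2.55 = -0.87 percentage points.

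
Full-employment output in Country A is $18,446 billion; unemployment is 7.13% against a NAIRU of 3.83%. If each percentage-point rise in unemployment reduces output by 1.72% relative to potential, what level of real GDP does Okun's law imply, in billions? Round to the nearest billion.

$17,399 billion

Unemployment gap = 7.13 - 3.83 = 3.3 points, so the output gap is -1.72 × 3.3 = -5.676%.
Actual GDP = 18446 × (1 - 5.676/100) = 18446 × 0.94324 ≈ 17399 billion.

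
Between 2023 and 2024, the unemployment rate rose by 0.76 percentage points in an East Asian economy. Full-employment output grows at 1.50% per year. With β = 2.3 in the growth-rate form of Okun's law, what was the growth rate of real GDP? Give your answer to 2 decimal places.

-0.25%

Growth-rate Okun's law: g_Y = g_Y* - β × Δu.
g_Y = 1.50 - 2.3 × (0.76) = 1.5 - 1.748 = -0.248%, i.e. -0.25% to 2 d.p.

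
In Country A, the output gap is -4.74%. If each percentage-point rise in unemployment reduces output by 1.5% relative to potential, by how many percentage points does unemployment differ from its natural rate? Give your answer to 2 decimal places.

3.16 percentage points

Okun's law: output gap = -β × (u - u*), so u - u* = -(output gap)/β.
u - u* = -(-4.74)/1.5 = 3.16 percentage points.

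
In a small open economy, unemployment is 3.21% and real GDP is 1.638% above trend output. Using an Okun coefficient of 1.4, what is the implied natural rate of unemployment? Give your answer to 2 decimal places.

4.38%

From Okun's law, u - u* = -(output gap)/β = -(1.638)/1.4 = -1.17 points.
So u* = 3.21 + 1.17 = 4.38%.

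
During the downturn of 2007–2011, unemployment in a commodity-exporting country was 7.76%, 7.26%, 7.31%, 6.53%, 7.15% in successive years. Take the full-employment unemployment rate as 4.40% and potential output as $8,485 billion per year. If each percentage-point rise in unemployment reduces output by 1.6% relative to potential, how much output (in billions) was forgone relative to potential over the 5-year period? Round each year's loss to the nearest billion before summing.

Year 2007: gap = -1.6 × (7.76 - 4.4) = -5.376%, loss ≈ 8485 × 5.376/100 ≈ 456.
Year 2008: gap = -1.6 × (7.26 - 4.4) = -4.576%, loss ≈ 8485 × 4.576/100 ≈ 388.
Year 2009: gap = -1.6 × (7.31 - 4.4) = -4.656%, loss ≈ 8485 × 4.656/100 ≈ 395.
Year 2010: gap = -1.6 × (6.53 - 4.4) = -3.408%, loss ≈ 8485 × 3.408/100 ≈ 289.
Year 2011: gap = -1.6 × (7.15 - 4.4) = -4.4%, loss ≈ 8485 × 4.4/100 ≈ 373.
Total lost output = 456 + 388 + 395 + 289 + 373 = 1901 billion.

$1,901 billion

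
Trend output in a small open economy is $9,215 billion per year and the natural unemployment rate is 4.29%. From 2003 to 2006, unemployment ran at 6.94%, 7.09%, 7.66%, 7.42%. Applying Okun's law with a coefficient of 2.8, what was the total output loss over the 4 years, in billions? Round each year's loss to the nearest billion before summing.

$3,084 billion

Year 2003: gap = -2.8 × (6.94 - 4.29) = -7.42%, loss ≈ 9215 × 7.42/100 ≈ 684.
Year 2004: gap = -2.8 × (7.09 - 4.29) = -7.84%, loss ≈ 9215 × 7.84/100 ≈ 722.
Year 2005: gap = -2.8 × (7.66 - 4.29) = -9.436%, loss ≈ 9215 × 9.436/100 ≈ 870.
Year 2006: gap = -2.8 × (7.42 - 4.29) = -8.764%, loss ≈ 9215 × 8.764/100 ≈ 808.
Total lost output = 684 + 722 + 870 + 808 = 3084 billion.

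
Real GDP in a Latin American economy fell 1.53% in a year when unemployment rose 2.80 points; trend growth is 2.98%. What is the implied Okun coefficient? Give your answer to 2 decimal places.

β ≈ 1.61

Growth form: g_Y = g_Y* - β × Δu, so β = (g_Y* - g_Y)/Δu.
β = (2.98 + 1.53)/2.80 = 4.51/2.80 = 1.61.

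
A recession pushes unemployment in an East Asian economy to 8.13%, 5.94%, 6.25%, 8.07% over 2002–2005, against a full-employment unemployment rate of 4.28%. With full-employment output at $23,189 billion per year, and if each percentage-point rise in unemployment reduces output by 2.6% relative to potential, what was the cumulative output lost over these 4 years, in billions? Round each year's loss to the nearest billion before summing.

$6,795 billion

Year 2002: gap = -2.6 × (8.13 - 4.28) = -10.01%, loss ≈ 23189 × 10.01/100 ≈ 2321.
Year 2003: gap = -2.6 × (5.94 - 4.28) = -4.316%, loss ≈ 23189 × 4.316/100 ≈ 1001.
Year 2004: gap = -2.6 × (6.25 - 4.28) = -5.122%, loss ≈ 23189 × 5.122/100 ≈ 1188.
Year 2005: gap = -2.6 × (8.07 - 4.28) = -9.854%, loss ≈ 23189 × 9.854/100 ≈ 2285.
Total lost output = 2321 + 1001 + 1188 + 2285 = 6795 billion.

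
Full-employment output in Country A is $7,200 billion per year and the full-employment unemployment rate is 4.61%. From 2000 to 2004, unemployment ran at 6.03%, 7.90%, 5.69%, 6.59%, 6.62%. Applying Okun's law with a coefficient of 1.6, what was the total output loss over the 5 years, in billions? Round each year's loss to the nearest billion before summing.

$1,127 billion

Year 2000: gap = -1.6 × (6.03 - 4.61) = -2.272%, loss ≈ 7200 × 2.272/100 ≈ 164.
Year 2001: gap = -1.6 × (7.9 - 4.61) = -5.264%, loss ≈ 7200 × 5.264/100 ≈ 379.
Year 2002: gap = -1.6 × (5.69 - 4.61) = -1.728%, loss ≈ 7200 × 1.728/100 ≈ 124.
Year 2003: gap = -1.6 × (6.59 - 4.61) = -3.168%, loss ≈ 7200 × 3.168/100 ≈ 228.
Year 2004: gap = -1.6 × (6.62 - 4.61) = -3.216%, loss ≈ 7200 × 3.216/100 ≈ 232.
Total lost output = 164 + 379 + 124 + 228 + 232 = 1127 billion.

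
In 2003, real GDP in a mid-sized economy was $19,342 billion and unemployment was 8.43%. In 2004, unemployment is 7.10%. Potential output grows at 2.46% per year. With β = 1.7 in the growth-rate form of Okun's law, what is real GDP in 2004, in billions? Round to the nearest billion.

$20,255 billion

Δu = 7.1 - 8.43 = -1.33 points.
Okun's law (growth form): g_Y = g_Y* - β × Δu = 2.46 - 1.7 × (-1.33) = 2.46 + 2.261 = 4.721%.
Real GDP in the next year = 19342 × (1 + 4.721/100) = 19342 × 1.04721 ≈ 20255 billion.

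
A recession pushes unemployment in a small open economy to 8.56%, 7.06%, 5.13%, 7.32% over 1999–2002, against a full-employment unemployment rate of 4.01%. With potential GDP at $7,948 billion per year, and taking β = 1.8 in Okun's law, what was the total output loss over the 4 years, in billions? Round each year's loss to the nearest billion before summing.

$1,721 billion

Year 1999: gap = -1.8 × (8.56 - 4.01) = -8.19%, loss ≈ 7948 × 8.19/100 ≈ 651.
Year 2000: gap = -1.8 × (7.06 - 4.01) = -5.49%, loss ≈ 7948 × 5.49/100 ≈ 436.
Year 2001: gap = -1.8 × (5.13 - 4.01) = -2.016%, loss ≈ 7948 × 2.016/100 ≈ 160.
Year 2002: gap = -1.8 × (7.32 - 4.01) = -5.958%, loss ≈ 7948 × 5.958/100 ≈ 474.
Total lost output = 651 + 436 + 160 + 474 = 1721 billion.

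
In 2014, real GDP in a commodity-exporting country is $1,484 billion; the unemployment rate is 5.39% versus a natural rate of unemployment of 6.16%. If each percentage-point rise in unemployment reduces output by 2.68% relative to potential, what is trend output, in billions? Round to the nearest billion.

Unemployment gap = 5.39 - 6.16 = -0.77 points, so output gap = -2.68 × (-0.77) = 2.0636%.
Since Y = Y* × (1 + gap/100), Y* = 1484/1.020636 ≈ 1454 billion.

$1,454 billion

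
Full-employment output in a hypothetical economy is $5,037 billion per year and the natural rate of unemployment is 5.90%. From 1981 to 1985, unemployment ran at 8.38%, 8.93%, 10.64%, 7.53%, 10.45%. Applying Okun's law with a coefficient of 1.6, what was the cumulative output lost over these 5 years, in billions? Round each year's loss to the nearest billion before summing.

Year 1981: gap = -1.6 × (8.38 - 5.9) = -3.968%, loss ≈ 5037 × 3.968/100 ≈ 200.
Year 1982: gap = -1.6 × (8.93 - 5.9) = -4.848%, loss ≈ 5037 × 4.848/100 ≈ 244.
Year 1983: gap = -1.6 × (10.64 - 5.9) = -7.584%, loss ≈ 5037 × 7.584/100 ≈ 382.
Year 1984: gap = -1.6 × (7.53 - 5.9) = -2.608%, loss ≈ 5037 × 2.608/100 ≈ 131.
Year 1985: gap = -1.6 × (10.45 - 5.9) = -7.28%, loss ≈ 5037 × 7.28/100 ≈ 367.
Total lost output = 200 + 244 + 382 + 131 + 367 = 1324 billion.

$1,324 billion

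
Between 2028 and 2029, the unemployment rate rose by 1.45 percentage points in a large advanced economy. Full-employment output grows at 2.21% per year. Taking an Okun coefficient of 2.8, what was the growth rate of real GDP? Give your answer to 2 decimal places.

Growth-rate Okun's law: g_Y = g_Y* - β × Δu.
g_Y = 2.21 - 2.8 × (1.45) = 2.21 - 4.06 = -1.85%, i.e. -1.85% to 2 d.p.

-1.85%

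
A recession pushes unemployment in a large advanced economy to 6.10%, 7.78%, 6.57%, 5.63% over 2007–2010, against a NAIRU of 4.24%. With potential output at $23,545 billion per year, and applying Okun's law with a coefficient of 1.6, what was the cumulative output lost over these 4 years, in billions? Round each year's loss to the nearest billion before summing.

$3,437 billion

Year 2007: gap = -1.6 × (6.1 - 4.24) = -2.976%, loss ≈ 23545 × 2.976/100 ≈ 701.
Year 2008: gap = -1.6 × (7.78 - 4.24) = -5.664%, loss ≈ 23545 × 5.664/100 ≈ 1334.
Year 2009: gap = -1.6 × (6.57 - 4.24) = -3.728%, loss ≈ 23545 × 3.728/100 ≈ 878.
Year 2010: gap = -1.6 × (5.63 - 4.24) = -2.224%, loss ≈ 23545 × 2.224/100 ≈ 524.
Total lost output = 701 + 1334 + 878 + 524 = 3437 billion.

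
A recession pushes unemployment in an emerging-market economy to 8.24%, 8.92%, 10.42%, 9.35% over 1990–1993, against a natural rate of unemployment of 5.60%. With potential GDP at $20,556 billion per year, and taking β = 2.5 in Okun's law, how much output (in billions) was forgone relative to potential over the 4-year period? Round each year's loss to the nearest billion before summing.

Year 1990: gap = -2.5 × (8.24 - 5.6) = -6.6%, loss ≈ 20556 × 6.6/100 ≈ 1357.
Year 1991: gap = -2.5 × (8.92 - 5.6) = -8.3%, loss ≈ 20556 × 8.3/100 ≈ 1706.
Year 1992: gap = -2.5 × (10.42 - 5.6) = -12.05%, loss ≈ 20556 × 12.05/100 ≈ 2477.
Year 1993: gap = -2.5 × (9.35 - 5.6) = -9.375%, loss ≈ 20556 × 9.375/100 ≈ 1927.
Total lost output = 1357 + 1706 + 2477 + 1927 = 7467 billion.

$7,467 billion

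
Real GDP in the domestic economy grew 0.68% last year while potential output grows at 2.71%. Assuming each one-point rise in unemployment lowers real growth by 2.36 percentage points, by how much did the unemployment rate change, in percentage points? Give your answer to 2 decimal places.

0.86 percentage points

Growth-rate Okun's law: g_Y = g_Y* - β × Δu, so Δu = (g_Y* - g_Y)/β.
Δu = (2.71 - 0.68)/2.36 = 2.03/2.36 = 0.86 percentage points.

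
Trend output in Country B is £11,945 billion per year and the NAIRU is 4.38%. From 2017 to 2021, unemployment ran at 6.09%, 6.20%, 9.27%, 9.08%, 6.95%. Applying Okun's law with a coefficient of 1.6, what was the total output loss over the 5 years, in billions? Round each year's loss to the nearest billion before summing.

£2,999 billion

Year 2017: gap = -1.6 × (6.09 - 4.38) = -2.736%, loss ≈ 11945 × 2.736/100 ≈ 327.
Year 2018: gap = -1.6 × (6.2 - 4.38) = -2.912%, loss ≈ 11945 × 2.912/100 ≈ 348.
Year 2019: gap = -1.6 × (9.27 - 4.38) = -7.824%, loss ≈ 11945 × 7.824/100 ≈ 935.
Year 2020: gap = -1.6 × (9.08 - 4.38) = -7.52%, loss ≈ 11945 × 7.52/100 ≈ 898.
Year 2021: gap = -1.6 × (6.95 - 4.38) = -4.112%, loss ≈ 11945 × 4.112/100 ≈ 491.
Total lost output = 327 + 348 + 935 + 898 + 491 = 2999 billion.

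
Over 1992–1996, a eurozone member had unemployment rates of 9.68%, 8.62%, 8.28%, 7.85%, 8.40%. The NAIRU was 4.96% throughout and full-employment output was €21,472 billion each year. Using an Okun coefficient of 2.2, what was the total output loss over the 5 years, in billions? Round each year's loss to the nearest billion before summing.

Year 1992: gap = -2.2 × (9.68 - 4.96) = -10.384%, loss ≈ 21472 × 10.384/100 ≈ 2230.
Year 1993: gap = -2.2 × (8.62 - 4.96) = -8.052%, loss ≈ 21472 × 8.052/100 ≈ 1729.
Year 1994: gap = -2.2 × (8.28 - 4.96) = -7.304%, loss ≈ 21472 × 7.304/100 ≈ 1568.
Year 1995: gap = -2.2 × (7.85 - 4.96) = -6.358%, loss ≈ 21472 × 6.358/100 ≈ 1365.
Year 1996: gap = -2.2 × (8.4 - 4.96) = -7.568%, loss ≈ 21472 × 7.568/100 ≈ 1625.
Total lost output = 2230 + 1729 + 1568 + 1365 + 1625 = 8517 billion.

€8,517 billion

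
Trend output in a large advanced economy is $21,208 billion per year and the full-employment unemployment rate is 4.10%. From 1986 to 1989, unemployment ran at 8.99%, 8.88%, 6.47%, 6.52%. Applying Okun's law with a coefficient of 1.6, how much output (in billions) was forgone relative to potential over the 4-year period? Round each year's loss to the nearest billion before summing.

Year 1986: gap = -1.6 × (8.99 - 4.1) = -7.824%, loss ≈ 21208 × 7.824/100 ≈ 1659.
Year 1987: gap = -1.6 × (8.88 - 4.1) = -7.648%, loss ≈ 21208 × 7.648/100 ≈ 1622.
Year 1988: gap = -1.6 × (6.47 - 4.1) = -3.792%, loss ≈ 21208 × 3.792/100 ≈ 804.
Year 1989: gap = -1.6 × (6.52 - 4.1) = -3.872%, loss ≈ 21208 × 3.872/100 ≈ 821.
Total lost output = 1659 + 1622 + 804 + 821 = 4906 billion.

$4,906 billion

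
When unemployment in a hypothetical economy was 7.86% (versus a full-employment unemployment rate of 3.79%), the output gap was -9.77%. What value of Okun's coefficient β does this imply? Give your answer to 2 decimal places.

Okun's law: output gap = -β × (u - u*).
-9.77 = -β × (7.86 - 3.79) = -β × 4.07, so β = 9.77/4.07 = 2.40.

β ≈ 2.40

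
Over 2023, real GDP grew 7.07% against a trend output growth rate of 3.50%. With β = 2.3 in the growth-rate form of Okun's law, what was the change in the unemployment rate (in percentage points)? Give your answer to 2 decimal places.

Growth-rate Okun's law: g_Y = g_Y* - β × Δu, so Δu = (g_Y* - g_Y)/β.
Δu = (3.5 - 7.07)/2.3 = -3.57/2.3 = -1.55 percentage points.

-1.55 percentage points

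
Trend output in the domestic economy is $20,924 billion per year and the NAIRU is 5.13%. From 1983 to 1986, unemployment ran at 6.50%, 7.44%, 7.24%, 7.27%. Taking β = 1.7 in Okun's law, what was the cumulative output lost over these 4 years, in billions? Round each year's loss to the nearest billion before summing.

Year 1983: gap = -1.7 × (6.5 - 5.13) = -2.329%, loss ≈ 20924 × 2.329/100 ≈ 487.
Year 1984: gap = -1.7 × (7.44 - 5.13) = -3.927%, loss ≈ 20924 × 3.927/100 ≈ 822.
Year 1985: gap = -1.7 × (7.24 - 5.13) = -3.587%, loss ≈ 20924 × 3.587/100 ≈ 751.
Year 1986: gap = -1.7 × (7.27 - 5.13) = -3.638%, loss ≈ 20924 × 3.638/100 ≈ 761.
Total lost output = 487 + 822 + 751 + 761 = 2821 billion.

$2,821 billion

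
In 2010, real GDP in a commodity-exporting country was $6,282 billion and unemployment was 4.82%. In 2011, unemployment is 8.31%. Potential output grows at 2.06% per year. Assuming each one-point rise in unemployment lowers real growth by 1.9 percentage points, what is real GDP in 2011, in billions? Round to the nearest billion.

Δu = 8.31 - 4.82 = 3.49 points.
Okun's law (growth form): g_Y = g_Y* - β × Δu = 2.06 - 1.9 × (3.49) = 2.06 - 6.631 = -4.571%.
Real GDP in the next year = 6282 × (1 - 4.571/100) = 6282 × 0.95429 ≈ 5995 billion.

$5,995 billion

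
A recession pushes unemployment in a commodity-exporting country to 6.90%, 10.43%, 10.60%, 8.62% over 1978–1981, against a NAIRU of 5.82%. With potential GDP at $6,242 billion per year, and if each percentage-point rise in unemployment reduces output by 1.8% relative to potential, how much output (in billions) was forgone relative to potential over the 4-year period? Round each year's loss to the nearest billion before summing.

Year 1978: gap = -1.8 × (6.9 - 5.82) = -1.944%, loss ≈ 6242 × 1.944/100 ≈ 121.
Year 1979: gap = -1.8 × (10.43 - 5.82) = -8.298%, loss ≈ 6242 × 8.298/100 ≈ 518.
Year 1980: gap = -1.8 × (10.6 - 5.82) = -8.604%, loss ≈ 6242 × 8.604/100 ≈ 537.
Year 1981: gap = -1.8 × (8.62 - 5.82) = -5.04%, loss ≈ 6242 × 5.04/100 ≈ 315.
Total lost output = 121 + 518 + 537 + 315 = 1491 billion.

$1,491 billion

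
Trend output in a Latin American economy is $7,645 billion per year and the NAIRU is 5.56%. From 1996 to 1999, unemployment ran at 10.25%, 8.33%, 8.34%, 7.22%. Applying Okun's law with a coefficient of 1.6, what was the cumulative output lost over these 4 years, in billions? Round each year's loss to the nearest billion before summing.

Year 1996: gap = -1.6 × (10.25 - 5.56) = -7.504%, loss ≈ 7645 × 7.504/100 ≈ 574.
Year 1997: gap = -1.6 × (8.33 - 5.56) = -4.432%, loss ≈ 7645 × 4.432/100 ≈ 339.
Year 1998: gap = -1.6 × (8.34 - 5.56) = -4.448%, loss ≈ 7645 × 4.448/100 ≈ 340.
Year 1999: gap = -1.6 × (7.22 - 5.56) = -2.656%, loss ≈ 7645 × 2.656/100 ≈ 203.
Total lost output = 574 + 339 + 340 + 203 = 1456 billion.

$1,456 billion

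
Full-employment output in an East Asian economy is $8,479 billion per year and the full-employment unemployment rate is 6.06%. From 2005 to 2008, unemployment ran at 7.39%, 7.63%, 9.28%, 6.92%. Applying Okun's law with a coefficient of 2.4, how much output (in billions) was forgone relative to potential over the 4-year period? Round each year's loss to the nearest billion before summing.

$1,420 billion

Year 2005: gap = -2.4 × (7.39 - 6.06) = -3.192%, loss ≈ 8479 × 3.192/100 ≈ 271.
Year 2006: gap = -2.4 × (7.63 - 6.06) = -3.768%, loss ≈ 8479 × 3.768/100 ≈ 319.
Year 2007: gap = -2.4 × (9.28 - 6.06) = -7.728%, loss ≈ 8479 × 7.728/100 ≈ 655.
Year 2008: gap = -2.4 × (6.92 - 6.06) = -2.064%, loss ≈ 8479 × 2.064/100 ≈ 175.
Total lost output = 271 + 319 + 655 + 175 = 1420 billion.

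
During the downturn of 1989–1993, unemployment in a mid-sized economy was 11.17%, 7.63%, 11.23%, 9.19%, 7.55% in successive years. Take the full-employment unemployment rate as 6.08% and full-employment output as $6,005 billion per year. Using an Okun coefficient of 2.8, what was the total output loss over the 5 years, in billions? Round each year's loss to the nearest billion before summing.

Year 1989: gap = -2.8 × (11.17 - 6.08) = -14.252%, loss ≈ 6005 × 14.252/100 ≈ 856.
Year 1990: gap = -2.8 × (7.63 - 6.08) = -4.34%, loss ≈ 6005 × 4.34/100 ≈ 261.
Year 1991: gap = -2.8 × (11.23 - 6.08) = -14.42%, loss ≈ 6005 × 14.42/100 ≈ 866.
Year 1992: gap = -2.8 × (9.19 - 6.08) = -8.708%, loss ≈ 6005 × 8.708/100 ≈ 523.
Year 1993: gap = -2.8 × (7.55 - 6.08) = -4.116%, loss ≈ 6005 × 4.116/100 ≈ 247.
Total lost output = 856 + 261 + 866 + 523 + 247 = 2753 billion.

$2,753 billion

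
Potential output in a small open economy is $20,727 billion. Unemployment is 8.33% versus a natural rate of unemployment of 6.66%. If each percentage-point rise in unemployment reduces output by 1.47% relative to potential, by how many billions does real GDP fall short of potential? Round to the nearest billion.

$509 billion

Output gap = -1.47 × (8.33 - 6.66) = -1.47 × 1.67 = -2.4549%.
Actual GDP ≈ 20727 × 0.975451 ≈ 20218 billion, so the shortfall is 20727 - 20218 = 509 billion.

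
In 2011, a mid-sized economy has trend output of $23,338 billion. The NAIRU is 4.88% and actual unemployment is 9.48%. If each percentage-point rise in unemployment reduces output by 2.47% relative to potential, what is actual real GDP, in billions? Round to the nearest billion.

$20,686 billion

Unemployment gap = 9.48 - 4.88 = 4.6 points, so the output gap is -2.47 × 4.6 = -11.362%.
Actual GDP = 23338 × (1 - 11.362/100) = 23338 × 0.88638 ≈ 20686 billion.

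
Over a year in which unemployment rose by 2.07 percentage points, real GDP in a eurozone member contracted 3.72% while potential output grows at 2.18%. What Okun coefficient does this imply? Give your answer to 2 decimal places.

Growth form: g_Y = g_Y* - β × Δu, so β = (g_Y* - g_Y)/Δu.
β = (2.18 + 3.72)/2.07 = 5.9/2.07 = 2.85.

β ≈ 2.85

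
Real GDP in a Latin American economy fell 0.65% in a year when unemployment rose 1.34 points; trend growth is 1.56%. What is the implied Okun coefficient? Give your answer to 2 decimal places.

Growth form: g_Y = g_Y* - β × Δu, so β = (g_Y* - g_Y)/Δu.
β = (1.56 + 0.65)/1.34 = 2.21/1.34 = 1.65.

β ≈ 1.65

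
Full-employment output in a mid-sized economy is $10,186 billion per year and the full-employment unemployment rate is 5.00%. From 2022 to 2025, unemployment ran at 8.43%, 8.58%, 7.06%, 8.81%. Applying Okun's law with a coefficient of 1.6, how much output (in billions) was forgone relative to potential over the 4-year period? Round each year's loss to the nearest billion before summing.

Year 2022: gap = -1.6 × (8.43 - 5) = -5.488%, loss ≈ 10186 × 5.488/100 ≈ 559.
Year 2023: gap = -1.6 × (8.58 - 5) = -5.728%, loss ≈ 10186 × 5.728/100 ≈ 583.
Year 2024: gap = -1.6 × (7.06 - 5) = -3.296%, loss ≈ 10186 × 3.296/100 ≈ 336.
Year 2025: gap = -1.6 × (8.81 - 5) = -6.096%, loss ≈ 10186 × 6.096/100 ≈ 621.
Total lost output = 559 + 583 + 336 + 621 = 2099 billion.

$2,099 billion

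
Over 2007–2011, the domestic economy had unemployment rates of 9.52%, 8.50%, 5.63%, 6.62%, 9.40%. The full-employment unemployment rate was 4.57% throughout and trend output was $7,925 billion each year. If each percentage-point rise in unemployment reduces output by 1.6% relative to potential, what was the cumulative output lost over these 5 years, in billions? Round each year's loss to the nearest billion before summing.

$2,132 billion

Year 2007: gap = -1.6 × (9.52 - 4.57) = -7.92%, loss ≈ 7925 × 7.92/100 ≈ 628.
Year 2008: gap = -1.6 × (8.5 - 4.57) = -6.288%, loss ≈ 7925 × 6.288/100 ≈ 498.
Year 2009: gap = -1.6 × (5.63 - 4.57) = -1.696%, loss ≈ 7925 × 1.696/100 ≈ 134.
Year 2010: gap = -1.6 × (6.62 - 4.57) = -3.28%, loss ≈ 7925 × 3.28/100 ≈ 260.
Year 2011: gap = -1.6 × (9.4 - 4.57) = -7.728%, loss ≈ 7925 × 7.728/100 ≈ 612.
Total lost output = 628 + 498 + 134 + 260 + 612 = 2132 billion.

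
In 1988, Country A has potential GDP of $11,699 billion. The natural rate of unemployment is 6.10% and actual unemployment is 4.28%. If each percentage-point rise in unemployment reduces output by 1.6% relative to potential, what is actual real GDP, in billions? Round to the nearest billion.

$12,040 billion

Unemployment gap = 4.28 - 6.1 = -1.82 points, so the output gap is -1.6 × (-1.82) = 2.912%.
Actual GDP = 11699 × (1 + 2.912/100) = 11699 × 1.02912 ≈ 12040 billion.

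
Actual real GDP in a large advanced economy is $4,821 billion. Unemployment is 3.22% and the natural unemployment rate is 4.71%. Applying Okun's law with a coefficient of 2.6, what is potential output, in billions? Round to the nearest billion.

$4,641 billion

Unemployment gap = 3.22 - 4.71 = -1.49 points, so output gap = -2.6 × (-1.49) = 3.874%.
Since Y = Y* × (1 + gap/100), Y* = 4821/1.03874 ≈ 4641 billion.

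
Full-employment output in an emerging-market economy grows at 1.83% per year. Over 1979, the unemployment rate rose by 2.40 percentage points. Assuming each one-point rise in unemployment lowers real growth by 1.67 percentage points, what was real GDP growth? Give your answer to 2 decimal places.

-2.18%

Growth-rate Okun's law: g_Y = g_Y* - β × Δu.
g_Y = 1.83 - 1.67 × (2.40) = 1.83 - 4.008 = -2.178%, i.e. -2.18% to 2 d.p.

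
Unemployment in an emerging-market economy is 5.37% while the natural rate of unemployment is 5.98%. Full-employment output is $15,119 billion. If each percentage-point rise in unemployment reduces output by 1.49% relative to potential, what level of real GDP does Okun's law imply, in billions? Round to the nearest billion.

Unemployment gap = 5.37 - 5.98 = -0.61 points, so the output gap is -1.49 × (-0.61) = 0.9089%.
Actual GDP = 15119 × (1 + 0.9089/100) = 15119 × 1.009089 ≈ 15256 billion.

$15,256 billion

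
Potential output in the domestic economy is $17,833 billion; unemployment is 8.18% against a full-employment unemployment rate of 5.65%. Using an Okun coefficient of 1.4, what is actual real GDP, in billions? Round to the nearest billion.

$17,201 billion

Unemployment gap = 8.18 - 5.65 = 2.53 points, so the output gap is -1.4 × 2.53 = -3.542%.
Actual GDP = 17833 × (1 - 3.542/100) = 17833 × 0.96458 ≈ 17201 billion.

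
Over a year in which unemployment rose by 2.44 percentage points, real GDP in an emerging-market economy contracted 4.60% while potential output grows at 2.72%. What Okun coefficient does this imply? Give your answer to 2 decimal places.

Growth form: g_Y = g_Y* - β × Δu, so β = (g_Y* - g_Y)/Δu.
β = (2.72 + 4.6)/2.44 = 7.32/2.44 = 3.00.

β ≈ 3.00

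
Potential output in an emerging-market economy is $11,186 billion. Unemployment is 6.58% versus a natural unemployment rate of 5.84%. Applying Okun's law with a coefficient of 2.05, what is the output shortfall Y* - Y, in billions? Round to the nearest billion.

$170 billion

Output gap = -2.05 × (6.58 - 5.84) = -2.05 × 0.74 = -1.517%.
Actual GDP ≈ 11186 × 0.98483 ≈ 11016 billion, so the shortfall is 11186 - 11016 = 170 billion.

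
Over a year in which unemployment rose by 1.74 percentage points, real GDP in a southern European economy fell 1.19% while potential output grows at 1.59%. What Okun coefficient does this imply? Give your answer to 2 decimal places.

β ≈ 1.60

Growth form: g_Y = g_Y* - β × Δu, so β = (g_Y* - g_Y)/Δu.
β = (1.59 + 1.19)/1.74 = 2.78/1.74 = 1.60.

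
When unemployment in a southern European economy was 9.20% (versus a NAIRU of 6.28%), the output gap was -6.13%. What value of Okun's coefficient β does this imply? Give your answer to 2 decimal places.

Okun's law: output gap = -β × (u - u*).
-6.13 = -β × (9.2 - 6.28) = -β × 2.92, so β = 6.13/2.92 = 2.10.

β ≈ 2.10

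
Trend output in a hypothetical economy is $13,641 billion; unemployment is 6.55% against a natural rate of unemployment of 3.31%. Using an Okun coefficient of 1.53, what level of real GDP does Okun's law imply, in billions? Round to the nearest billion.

$12,965 billion

Unemployment gap = 6.55 - 3.31 = 3.24 points, so the output gap is -1.53 × 3.24 = -4.9572%.
Actual GDP = 13641 × (1 - 4.9572/100) = 13641 × 0.950428 ≈ 12965 billion.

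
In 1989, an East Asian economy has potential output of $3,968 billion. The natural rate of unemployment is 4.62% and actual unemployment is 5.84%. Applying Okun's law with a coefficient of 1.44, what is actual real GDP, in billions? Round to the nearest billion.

$3,898 billion

Unemployment gap = 5.84 - 4.62 = 1.22 points, so the output gap is -1.44 × 1.22 = -1.7568%.
Actual GDP = 3968 × (1 - 1.7568/100) = 3968 × 0.982432 ≈ 3898 billion.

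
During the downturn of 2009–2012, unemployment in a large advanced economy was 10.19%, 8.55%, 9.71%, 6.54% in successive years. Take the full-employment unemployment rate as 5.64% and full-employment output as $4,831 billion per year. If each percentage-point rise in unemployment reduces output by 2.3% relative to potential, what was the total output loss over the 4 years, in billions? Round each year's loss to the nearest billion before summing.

$1,381 billion

Year 2009: gap = -2.3 × (10.19 - 5.64) = -10.465%, loss ≈ 4831 × 10.465/100 ≈ 506.
Year 2010: gap = -2.3 × (8.55 - 5.64) = -6.693%, loss ≈ 4831 × 6.693/100 ≈ 323.
Year 2011: gap = -2.3 × (9.71 - 5.64) = -9.361%, loss ≈ 4831 × 9.361/100 ≈ 452.
Year 2012: gap = -2.3 × (6.54 - 5.64) = -2.07%, loss ≈ 4831 × 2.07/100 ≈ 100.
Total lost output = 506 + 323 + 452 + 100 = 1381 billion.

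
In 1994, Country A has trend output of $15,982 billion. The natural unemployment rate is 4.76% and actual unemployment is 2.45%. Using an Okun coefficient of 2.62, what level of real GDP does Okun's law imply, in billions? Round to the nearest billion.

$16,949 billion

Unemployment gap = 2.45 - 4.76 = -2.31 points, so the output gap is -2.62 × (-2.31) = 6.0522%.
Actual GDP = 15982 × (1 + 6.0522/100) = 15982 × 1.060522 ≈ 16949 billion.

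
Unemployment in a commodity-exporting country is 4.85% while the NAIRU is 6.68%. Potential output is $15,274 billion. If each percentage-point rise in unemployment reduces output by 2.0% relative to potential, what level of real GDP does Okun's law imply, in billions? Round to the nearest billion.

Unemployment gap = 4.85 - 6.68 = -1.83 points, so the output gap is -2 × (-1.83) = 3.66%.
Actual GDP = 15274 × (1 + 3.66/100) = 15274 × 1.0366 ≈ 15833 billion.

$15,833 billion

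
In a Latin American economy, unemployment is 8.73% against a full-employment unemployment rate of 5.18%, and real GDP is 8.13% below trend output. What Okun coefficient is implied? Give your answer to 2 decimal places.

β ≈ 2.29

Okun's law: output gap = -β × (u - u*).
-8.13 = -β × (8.73 - 5.18) = -β × 3.55, so β = 8.13/3.55 = 2.29.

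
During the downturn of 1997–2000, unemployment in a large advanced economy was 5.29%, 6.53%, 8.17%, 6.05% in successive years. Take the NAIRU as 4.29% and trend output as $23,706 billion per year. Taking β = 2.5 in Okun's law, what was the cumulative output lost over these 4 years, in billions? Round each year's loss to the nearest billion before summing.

Year 1997: gap = -2.5 × (5.29 - 4.29) = -2.5%, loss ≈ 23706 × 2.5/100 ≈ 593.
Year 1998: gap = -2.5 × (6.53 - 4.29) = -5.6%, loss ≈ 23706 × 5.6/100 ≈ 1328.
Year 1999: gap = -2.5 × (8.17 - 4.29) = -9.7%, loss ≈ 23706 × 9.7/100 ≈ 2299.
Year 2000: gap = -2.5 × (6.05 - 4.29) = -4.4%, loss ≈ 23706 × 4.4/100 ≈ 1043.
Total lost output = 593 + 1328 + 2299 + 1043 = 5263 billion.

$5,263 billion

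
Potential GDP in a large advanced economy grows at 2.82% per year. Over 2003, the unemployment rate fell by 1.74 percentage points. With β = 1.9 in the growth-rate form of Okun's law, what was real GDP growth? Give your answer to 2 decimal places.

Growth-rate Okun's law: g_Y = g_Y* - β × Δu.
g_Y = 2.82 - 1.9 × (-1.74) = 2.82 + 3.306 = 6.126%, i.e. 6.13% to 2 d.p.

6.13%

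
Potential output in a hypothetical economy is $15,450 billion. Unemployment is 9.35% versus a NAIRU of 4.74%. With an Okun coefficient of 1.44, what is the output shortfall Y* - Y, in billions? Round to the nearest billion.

Output gap = -1.44 × (9.35 - 4.74) = -1.44 × 4.61 = -6.6384%.
Actual GDP ≈ 15450 × 0.933616 ≈ 14424 billion, so the shortfall is 15450 - 14424 = 1026 billion.

$1,026 billion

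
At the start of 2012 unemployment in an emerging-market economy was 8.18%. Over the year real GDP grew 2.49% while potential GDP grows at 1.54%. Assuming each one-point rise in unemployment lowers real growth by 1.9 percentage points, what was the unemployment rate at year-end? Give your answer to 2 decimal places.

Growth-rate Okun's law: g_Y = g_Y* - β × Δu, so Δu = (g_Y* - g_Y)/β.
Δu = (1.54 - 2.49)/1.9 = -0.95/1.9 = -0.50 percentage points.
Year-end unemployment = 8.18 - 0.5 = 7.68%.

7.68%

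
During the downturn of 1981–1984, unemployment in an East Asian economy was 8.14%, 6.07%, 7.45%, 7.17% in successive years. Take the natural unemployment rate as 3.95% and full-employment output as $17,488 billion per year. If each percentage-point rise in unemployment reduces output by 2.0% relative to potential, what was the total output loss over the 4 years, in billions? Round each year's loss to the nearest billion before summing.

$4,556 billion

Year 1981: gap = -2.0 × (8.14 - 3.95) = -8.38%, loss ≈ 17488 × 8.38/100 ≈ 1465.
Year 1982: gap = -2.0 × (6.07 - 3.95) = -4.24%, loss ≈ 17488 × 4.24/100 ≈ 741.
Year 1983: gap = -2.0 × (7.45 - 3.95) = -7%, loss ≈ 17488 × 7/100 ≈ 1224.
Year 1984: gap = -2.0 × (7.17 - 3.95) = -6.44%, loss ≈ 17488 × 6.44/100 ≈ 1126.
Total lost output = 1465 + 741 + 1224 + 1126 = 4556 billion.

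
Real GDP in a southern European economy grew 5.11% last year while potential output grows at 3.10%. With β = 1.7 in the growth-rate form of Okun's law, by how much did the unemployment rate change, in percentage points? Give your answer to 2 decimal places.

Growth-rate Okun's law: g_Y = g_Y* - β × Δu, so Δu = (g_Y* - g_Y)/β.
Δu = (3.1 - 5.11)/1.7 = -2.01/1.7 = -1.18 percentage points.

-1.18 percentage points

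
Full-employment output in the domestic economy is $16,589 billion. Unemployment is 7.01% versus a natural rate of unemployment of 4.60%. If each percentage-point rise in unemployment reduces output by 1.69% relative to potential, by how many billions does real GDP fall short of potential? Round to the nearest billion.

Output gap = -1.69 × (7.01 - 4.6) = -1.69 × 2.41 = -4.0729%.
Actual GDP ≈ 16589 × 0.959271 ≈ 15913 billion, so the shortfall is 16589 - 15913 = 676 billion.

$676 billion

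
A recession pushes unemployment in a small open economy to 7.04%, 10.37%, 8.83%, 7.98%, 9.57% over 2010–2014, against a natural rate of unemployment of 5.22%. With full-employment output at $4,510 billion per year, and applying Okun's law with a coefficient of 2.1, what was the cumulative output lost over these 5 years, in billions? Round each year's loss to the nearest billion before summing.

Year 2010: gap = -2.1 × (7.04 - 5.22) = -3.822%, loss ≈ 4510 × 3.822/100 ≈ 172.
Year 2011: gap = -2.1 × (10.37 - 5.22) = -10.815%, loss ≈ 4510 × 10.815/100 ≈ 488.
Year 2012: gap = -2.1 × (8.83 - 5.22) = -7.581%, loss ≈ 4510 × 7.581/100 ≈ 342.
Year 2013: gap = -2.1 × (7.98 - 5.22) = -5.796%, loss ≈ 4510 × 5.796/100 ≈ 261.
Year 2014: gap = -2.1 × (9.57 - 5.22) = -9.135%, loss ≈ 4510 × 9.135/100 ≈ 412.
Total lost output = 172 + 488 + 342 + 261 + 412 = 1675 billion.

$1,675 billion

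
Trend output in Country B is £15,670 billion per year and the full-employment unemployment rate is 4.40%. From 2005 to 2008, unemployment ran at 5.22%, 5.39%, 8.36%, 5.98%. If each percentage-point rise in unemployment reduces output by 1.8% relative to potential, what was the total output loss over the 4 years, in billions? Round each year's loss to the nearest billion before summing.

Year 2005: gap = -1.8 × (5.22 - 4.4) = -1.476%, loss ≈ 15670 × 1.476/100 ≈ 231.
Year 2006: gap = -1.8 × (5.39 - 4.4) = -1.782%, loss ≈ 15670 × 1.782/100 ≈ 279.
Year 2007: gap = -1.8 × (8.36 - 4.4) = -7.128%, loss ≈ 15670 × 7.128/100 ≈ 1117.
Year 2008: gap = -1.8 × (5.98 - 4.4) = -2.844%, loss ≈ 15670 × 2.844/100 ≈ 446.
Total lost output = 231 + 279 + 1117 + 446 = 2073 billion.

£2,073 billion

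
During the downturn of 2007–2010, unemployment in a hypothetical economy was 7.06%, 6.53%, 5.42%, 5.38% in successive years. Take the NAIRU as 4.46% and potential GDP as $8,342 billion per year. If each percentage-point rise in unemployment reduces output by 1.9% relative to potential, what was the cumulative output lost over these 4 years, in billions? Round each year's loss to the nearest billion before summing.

$1,038 billion

Year 2007: gap = -1.9 × (7.06 - 4.46) = -4.94%, loss ≈ 8342 × 4.94/100 ≈ 412.
Year 2008: gap = -1.9 × (6.53 - 4.46) = -3.933%, loss ≈ 8342 × 3.933/100 ≈ 328.
Year 2009: gap = -1.9 × (5.42 - 4.46) = -1.824%, loss ≈ 8342 × 1.824/100 ≈ 152.
Year 2010: gap = -1.9 × (5.38 - 4.46) = -1.748%, loss ≈ 8342 × 1.748/100 ≈ 146.
Total lost output = 412 + 328 + 152 + 146 = 1038 billion.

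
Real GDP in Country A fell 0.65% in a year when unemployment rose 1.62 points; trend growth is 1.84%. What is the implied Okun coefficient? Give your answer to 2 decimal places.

Growth form: g_Y = g_Y* - β × Δu, so β = (g_Y* - g_Y)/Δu.
β = (1.84 + 0.65)/1.62 = 2.49/1.62 = 1.54.

β ≈ 1.54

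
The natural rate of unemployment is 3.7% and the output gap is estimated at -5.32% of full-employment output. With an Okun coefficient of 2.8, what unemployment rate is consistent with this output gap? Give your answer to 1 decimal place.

5.6%

From Okun's law, u - u* = -(output gap)/β = -(-5.32)/2.8 = 1.9 points.
So u = 3.7 + 1.9 = 5.6%.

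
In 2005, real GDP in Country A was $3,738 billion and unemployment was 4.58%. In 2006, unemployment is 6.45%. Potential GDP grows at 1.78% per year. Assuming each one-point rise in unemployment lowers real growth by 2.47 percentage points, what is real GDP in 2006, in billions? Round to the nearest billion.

$3,632 billion

Δu = 6.45 - 4.58 = 1.87 points.
Okun's law (growth form): g_Y = g_Y* - β × Δu = 1.78 - 2.47 × (1.87) = 1.78 - 4.6189 = -2.8389%.
Real GDP in the next year = 3738 × (1 - 2.8389/100) = 3738 × 0.971611 ≈ 3632 billion.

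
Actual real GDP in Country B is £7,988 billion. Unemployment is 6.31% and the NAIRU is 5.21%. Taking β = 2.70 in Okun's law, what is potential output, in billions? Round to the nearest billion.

Unemployment gap = 6.31 - 5.21 = 1.1 points, so output gap = -2.7 × 1.1 = -2.97%.
Since Y = Y* × (1 + gap/100), Y* = 7988/0.9703 ≈ 8233 billion.

£8,233 billion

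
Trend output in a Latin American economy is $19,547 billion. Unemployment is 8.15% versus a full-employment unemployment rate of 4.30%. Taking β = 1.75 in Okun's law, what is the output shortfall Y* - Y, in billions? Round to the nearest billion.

$1,317 billion

Output gap = -1.75 × (8.15 - 4.3) = -1.75 × 3.85 = -6.7375%.
Actual GDP ≈ 19547 × 0.932625 ≈ 18230 billion, so the shortfall is 19547 - 18230 = 1317 billion.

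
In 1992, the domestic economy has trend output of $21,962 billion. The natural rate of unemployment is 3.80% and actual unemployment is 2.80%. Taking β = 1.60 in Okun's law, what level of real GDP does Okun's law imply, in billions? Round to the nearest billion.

$22,313 billion

Unemployment gap = 2.8 - 3.8 = -1 point, so the output gap is -1.6 × (-1) = 1.6%.
Actual GDP = 21962 × (1 + 1.6/100) = 21962 × 1.016 ≈ 22313 billion.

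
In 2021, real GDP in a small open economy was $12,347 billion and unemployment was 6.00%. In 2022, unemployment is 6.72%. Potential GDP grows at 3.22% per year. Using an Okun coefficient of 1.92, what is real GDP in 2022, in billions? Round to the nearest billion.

$12,574 billion

Δu = 6.72 - 6 = 0.72 points.
Okun's law (growth form): g_Y = g_Y* - β × Δu = 3.22 - 1.92 × (0.72) = 3.22 - 1.3824 = 1.8376%.
Real GDP in the next year = 12347 × (1 + 1.8376/100) = 12347 × 1.018376 ≈ 12574 billion.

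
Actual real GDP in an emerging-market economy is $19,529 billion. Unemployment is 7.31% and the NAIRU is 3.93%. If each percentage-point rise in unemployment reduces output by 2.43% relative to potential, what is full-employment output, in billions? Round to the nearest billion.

Unemployment gap = 7.31 - 3.93 = 3.38 points, so output gap = -2.43 × 3.38 = -8.2134%.
Since Y = Y* × (1 + gap/100), Y* = 19529/0.917866 ≈ 21277 billion.

$21,277 billion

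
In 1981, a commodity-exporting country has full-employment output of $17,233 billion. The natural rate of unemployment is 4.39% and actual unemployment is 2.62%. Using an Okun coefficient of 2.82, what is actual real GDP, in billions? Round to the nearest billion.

$18,093 billion

Unemployment gap = 2.62 - 4.39 = -1.77 points, so the output gap is -2.82 × (-1.77) = 4.9914%.
Actual GDP = 17233 × (1 + 4.9914/100) = 17233 × 1.049914 ≈ 18093 billion.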